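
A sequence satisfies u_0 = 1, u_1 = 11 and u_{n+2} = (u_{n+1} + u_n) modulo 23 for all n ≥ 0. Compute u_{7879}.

13

Listing terms: u_0 = 1, u_1 = 11, u_2 = 12, u_3 = 0, u_4 = 12, u_5 = 12, u_6 = 1, u_7 = 13, u_8 = 14, u_9 = 4, u_{10} = 18, u_{11} = 22, u_{12} = 17, u_{13} = 16, u_{14} = 10, u_{15} = 3, u_{16} = 13, u_{17} = 16, u_{18} = 6, u_{19} = 22, u_{20} = 5, u_{21} = 4, u_{22} = 9, u_{23} = 13, u_{24} = 22, u_{25} = 12, u_{26} = 11, u_{27} = 0, u_{28} = 11, u_{29} = 11, u_{30} = 22, u_{31} = 10, u_{32} = 9, u_{33} = 19, u_{34} = 5, u_{35} = 1, u_{36} = 6, u_{37} = 7, u_{38} = 13, u_{39} = 20, u_{40} = 10, u_{41} = 7, u_{42} = 17, u_{43} = 1, u_{44} = 18, u_{45} = 19, u_{46} = 14, u_{47} = 10, u_{48} = 1, u_{49} = 11.
The sequence repeats with period 48.
So u_{7879} = u_{0 + ((7879-0) mod 48)} = u_7 = 13.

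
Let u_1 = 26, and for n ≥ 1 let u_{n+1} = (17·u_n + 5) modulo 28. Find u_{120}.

21

u_1 = 26; u_2 = 27; u_3 = 16; u_4 = 25; u_5 = 10; u_6 = 7; u_7 = 12; u_8 = 13; u_9 = 2; u_{10} = 11; u_{11} = 24; u_{12} = 21; u_{13} = 26.
The sequence repeats with period 12.
So u_{120} = u_{1 + ((120-1) mod 12)} = u_{12} = 21.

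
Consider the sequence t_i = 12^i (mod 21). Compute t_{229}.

12

Computing terms: t_1 = 12, t_2 = 18, t_3 = 6, t_4 = 9, t_5 = 3, t_6 = 15, t_7 = 12.
The sequence repeats with period 6.
So t_{229} = t_{1 + ((229-1) mod 6)} = t_1 = 12.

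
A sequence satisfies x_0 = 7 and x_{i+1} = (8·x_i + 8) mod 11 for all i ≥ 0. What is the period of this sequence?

x_0 = 7,  x_1 = 9,  x_2 = 3,  x_3 = 10,  x_4 = 0,  x_5 = 8,  x_6 = 6,  x_7 = 1,  x_8 = 5,  x_9 = 4,  x_{10} = 7.
The sequence repeats with period 10.

10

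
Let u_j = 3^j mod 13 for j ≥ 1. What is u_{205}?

3

We have u_1 = 3; u_2 = 9; u_3 = 1; u_4 = 3.
The sequence repeats with period 3.
So u_{205} = u_{1 + ((205-1) mod 3)} = u_1 = 3.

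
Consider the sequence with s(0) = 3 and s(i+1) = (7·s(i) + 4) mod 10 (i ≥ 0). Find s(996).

3

Computing terms: s(0) = 3,  s(1) = 5,  s(2) = 9,  s(3) = 7,  s(4) = 3.
The sequence repeats with period 4.
So s(996) = s(0 + ((996-0) mod 4)) = s(0) = 3.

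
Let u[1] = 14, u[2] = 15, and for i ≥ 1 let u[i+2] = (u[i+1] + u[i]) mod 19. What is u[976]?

6

Computing terms: u[1] = 14, u[2] = 15, u[3] = 10, u[4] = 6, u[5] = 16, u[6] = 3, u[7] = 0, u[8] = 3, u[9] = 3, u[10] = 6, u[11] = 9, u[12] = 15, u[13] = 5, u[14] = 1, u[15] = 6, u[16] = 7, u[17] = 13, u[18] = 1, u[19] = 14, u[20] = 15.
The sequence repeats with period 18.
So u[976] = u[1 + ((976-1) mod 18)] = u[4] = 6.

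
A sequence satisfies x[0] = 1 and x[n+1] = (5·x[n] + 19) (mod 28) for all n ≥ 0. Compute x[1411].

x[0] = 1; x[1] = 24; x[2] = 27; x[3] = 14; x[4] = 5; x[5] = 16; x[6] = 15; x[7] = 10; x[8] = 13; x[9] = 0; x[10] = 19; x[11] = 2; x[12] = 1.
Since x[12] = x[0] = 1, the sequence is periodic with period 12.
(1411 - 0) mod 12 = 7, so x[1411] = x[7] = 10.

10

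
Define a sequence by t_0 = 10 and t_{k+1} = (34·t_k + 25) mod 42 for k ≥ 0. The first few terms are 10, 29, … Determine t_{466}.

17

We have t_0 = 10,  t_1 = 29,  t_2 = 3,  t_3 = 1,  t_4 = 17,  t_5 = 15,  t_6 = 31,  t_7 = 29.
Since t_7 = t_1 = 29, the sequence is eventually periodic: after a pre-period of length 1 it cycles with period 6.
For k ≥ 1, t_k depends only on (k - 1) mod 6. (466 - 1) mod 6 = 3, so t_{466} = t_4 = 17.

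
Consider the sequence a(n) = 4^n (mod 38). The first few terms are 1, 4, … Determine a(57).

We have a(0) = 1, a(1) = 4, a(2) = 16, a(3) = 26, a(4) = 28, a(5) = 36, a(6) = 30, a(7) = 6, a(8) = 24, a(9) = 20, a(10) = 4.
Since a(10) = a(1) = 4, the sequence is eventually periodic: after a pre-period of length 1 it cycles with period 9.
For n ≥ 1, a(n) depends only on (n - 1) mod 9. (57 - 1) mod 9 = 2, so a(57) = a(3) = 26.

26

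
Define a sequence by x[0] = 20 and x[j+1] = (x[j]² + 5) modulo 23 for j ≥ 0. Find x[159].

5

x[0] = 20,  x[1] = 14,  x[2] = 17,  x[3] = 18,  x[4] = 7,  x[5] = 8,  x[6] = 0,  x[7] = 5,  x[8] = 7.
Since x[8] = x[4] = 7, the sequence is eventually periodic: after a pre-period of length 4 it cycles with period 4.
For j ≥ 4, x[j] depends only on (j - 4) mod 4. (159 - 4) mod 4 = 3, so x[159] = x[7] = 5.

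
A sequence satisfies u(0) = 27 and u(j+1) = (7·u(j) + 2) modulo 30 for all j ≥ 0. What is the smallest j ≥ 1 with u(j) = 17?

Computing terms: u(0) = 27; u(1) = 11; u(2) = 19; u(3) = 15; u(4) = 17; u(5) = 1; u(6) = 9; u(7) = 5; u(8) = 7; u(9) = 21; u(10) = 29; u(11) = 25; u(12) = 27.
The sequence repeats with period 12.
The value 17 first appears (with j ≥ 1) at u(4).

4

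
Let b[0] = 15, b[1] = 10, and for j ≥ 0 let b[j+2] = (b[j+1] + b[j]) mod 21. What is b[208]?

15

Listing terms: b[0] = 15; b[1] = 10; b[2] = 4; b[3] = 14; b[4] = 18; b[5] = 11; b[6] = 8; b[7] = 19; b[8] = 6; b[9] = 4; b[10] = 10; b[11] = 14; b[12] = 3; b[13] = 17; b[14] = 20; b[15] = 16; b[16] = 15; b[17] = 10.
The sequence repeats with period 16.
(208 - 0) mod 16 = 0, so b[208] = b[0] = 15.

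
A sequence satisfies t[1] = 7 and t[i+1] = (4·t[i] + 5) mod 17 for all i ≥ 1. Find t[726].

16

We have t[1] = 7; t[2] = 16; t[3] = 1; t[4] = 9; t[5] = 7.
The sequence repeats with period 4.
So t[726] = t[1 + ((726-1) mod 4)] = t[2] = 16.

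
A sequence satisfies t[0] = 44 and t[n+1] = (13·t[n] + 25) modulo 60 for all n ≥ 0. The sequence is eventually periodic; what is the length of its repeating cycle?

12

We have t[0] = 44; t[1] = 57; t[2] = 46; t[3] = 23; t[4] = 24; t[5] = 37; t[6] = 26; t[7] = 3; t[8] = 4; t[9] = 17; t[10] = 6; t[11] = 43; t[12] = 44.
The sequence repeats with period 12.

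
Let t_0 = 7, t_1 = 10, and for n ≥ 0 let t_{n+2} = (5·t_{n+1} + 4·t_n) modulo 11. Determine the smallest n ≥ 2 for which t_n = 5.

5

Listing terms: t_0 = 7,  t_1 = 10,  t_2 = 1,  t_3 = 1,  t_4 = 9,  t_5 = 5,  t_6 = 6,  t_7 = 6,  t_8 = 10,  t_9 = 8,  t_{10} = 3,  t_{11} = 3,  t_{12} = 5,  t_{13} = 4,  t_{14} = 7,  t_{15} = 7,  t_{16} = 8,  t_{17} = 2,  t_{18} = 9,  t_{19} = 9,  t_{20} = 4,  t_{21} = 1,  t_{22} = 10,  t_{23} = 10,  t_{24} = 2,  t_{25} = 6,  t_{26} = 5,  t_{27} = 5,  t_{28} = 1,  t_{29} = 3,  t_{30} = 8,  t_{31} = 8,  t_{32} = 6,  t_{33} = 7,  t_{34} = 4,  t_{35} = 4,  t_{36} = 3,  t_{37} = 9,  t_{38} = 2,  t_{39} = 2,  t_{40} = 7,  t_{41} = 10.
Since (t_{40}, t_{41}) = (t_0, t_1) = (7, 10) (two consecutive terms determine the rest), the sequence is periodic with period 40.
The value 5 first appears (with n ≥ 2) at t_5.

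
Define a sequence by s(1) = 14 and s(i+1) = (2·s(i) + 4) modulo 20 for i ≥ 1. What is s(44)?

Listing terms: s(1) = 14; s(2) = 12; s(3) = 8; s(4) = 0; s(5) = 4; s(6) = 12.
Since s(6) = s(2) = 12, the sequence is eventually periodic: after a pre-period of length 1 it cycles with period 4.
For i ≥ 2, s(i) depends only on (i - 2) mod 4. (44 - 2) mod 4 = 2, so s(44) = s(4) = 0.

0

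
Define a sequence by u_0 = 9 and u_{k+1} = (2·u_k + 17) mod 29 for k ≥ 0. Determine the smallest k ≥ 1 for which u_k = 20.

Listing terms: u_0 = 9, u_1 = 6, u_2 = 0, u_3 = 17, u_4 = 22, u_5 = 3, u_6 = 23, u_7 = 5, u_8 = 27, u_9 = 13, u_{10} = 14, u_{11} = 16, u_{12} = 20, u_{13} = 28, u_{14} = 15, u_{15} = 18, u_{16} = 24, u_{17} = 7, u_{18} = 2, u_{19} = 21, u_{20} = 1, u_{21} = 19, u_{22} = 26, u_{23} = 11, u_{24} = 10, u_{25} = 8, u_{26} = 4, u_{27} = 25, u_{28} = 9.
The sequence repeats with period 28.
The value 20 first appears (with k ≥ 1) at u_{12}.

12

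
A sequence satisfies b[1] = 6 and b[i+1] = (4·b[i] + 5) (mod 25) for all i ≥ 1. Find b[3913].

21

Computing terms: b[1] = 6, b[2] = 4, b[3] = 21, b[4] = 14, b[5] = 11, b[6] = 24, b[7] = 1, b[8] = 9, b[9] = 16, b[10] = 19, b[11] = 6.
Since b[11] = b[1] = 6, the sequence is periodic with period 10.
So b[3913] = b[1 + ((3913-1) mod 10)] = b[3] = 21.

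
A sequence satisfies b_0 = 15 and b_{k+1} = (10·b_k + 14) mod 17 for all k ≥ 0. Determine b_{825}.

Computing terms: b_0 = 15,  b_1 = 11,  b_2 = 5,  b_3 = 13,  b_4 = 8,  b_5 = 9,  b_6 = 2,  b_7 = 0,  b_8 = 14,  b_9 = 1,  b_{10} = 7,  b_{11} = 16,  b_{12} = 4,  b_{13} = 3,  b_{14} = 10,  b_{15} = 12,  b_{16} = 15.
Since b_{16} = b_0 = 15, the sequence is periodic with period 16.
So b_{825} = b_{0 + ((825-0) mod 16)} = b_9 = 1.

1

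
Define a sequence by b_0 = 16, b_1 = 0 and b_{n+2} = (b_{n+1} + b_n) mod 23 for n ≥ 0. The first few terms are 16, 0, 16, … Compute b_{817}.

0

b_0 = 16, b_1 = 0, b_2 = 16, b_3 = 16, b_4 = 9, b_5 = 2, b_6 = 11, b_7 = 13, b_8 = 1, b_9 = 14, b_{10} = 15, b_{11} = 6, b_{12} = 21, b_{13} = 4, b_{14} = 2, b_{15} = 6, b_{16} = 8, b_{17} = 14, b_{18} = 22, b_{19} = 13, b_{20} = 12, b_{21} = 2, b_{22} = 14, b_{23} = 16, b_{24} = 7, b_{25} = 0, b_{26} = 7, b_{27} = 7, b_{28} = 14, b_{29} = 21, b_{30} = 12, b_{31} = 10, b_{32} = 22, b_{33} = 9, b_{34} = 8, b_{35} = 17, b_{36} = 2, b_{37} = 19, b_{38} = 21, b_{39} = 17, b_{40} = 15, b_{41} = 9, b_{42} = 1, b_{43} = 10, b_{44} = 11, b_{45} = 21, b_{46} = 9, b_{47} = 7, b_{48} = 16, b_{49} = 0.
The sequence repeats with period 48.
So b_{817} = b_{0 + ((817-0) mod 48)} = b_1 = 0.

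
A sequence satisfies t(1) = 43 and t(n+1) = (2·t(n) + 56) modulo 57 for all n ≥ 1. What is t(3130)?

49

Listing terms: t(1) = 43, t(2) = 28, t(3) = 55, t(4) = 52, t(5) = 46, t(6) = 34, t(7) = 10, t(8) = 19, t(9) = 37, t(10) = 16, t(11) = 31, t(12) = 4, t(13) = 7, t(14) = 13, t(15) = 25, t(16) = 49, t(17) = 40, t(18) = 22, t(19) = 43.
Since t(19) = t(1) = 43, the sequence is periodic with period 18.
(3130 - 1) mod 18 = 15, so t(3130) = t(16) = 49.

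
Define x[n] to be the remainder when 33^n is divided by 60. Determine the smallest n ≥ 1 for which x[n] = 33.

x[0] = 1,  x[1] = 33,  x[2] = 9,  x[3] = 57,  x[4] = 21,  x[5] = 33.
Since x[5] = x[1] = 33, the sequence is eventually periodic: after a pre-period of length 1 it cycles with period 4.
The value 33 first appears (with n ≥ 1) at x[1].

1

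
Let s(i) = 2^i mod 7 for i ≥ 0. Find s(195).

1

We have s(0) = 1, s(1) = 2, s(2) = 4, s(3) = 1.
Since s(3) = s(0) = 1, the sequence is periodic with period 3.
(195 - 0) mod 3 = 0, so s(195) = s(0) = 1.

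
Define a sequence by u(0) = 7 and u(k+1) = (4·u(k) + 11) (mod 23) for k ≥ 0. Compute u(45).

Computing terms: u(0) = 7,  u(1) = 16,  u(2) = 6,  u(3) = 12,  u(4) = 13,  u(5) = 17,  u(6) = 10,  u(7) = 5,  u(8) = 8,  u(9) = 20,  u(10) = 22,  u(11) = 7.
The sequence repeats with period 11.
(45 - 0) mod 11 = 1, so u(45) = u(1) = 16.

16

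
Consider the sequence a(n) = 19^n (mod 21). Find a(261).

We have a(1) = 19, a(2) = 4, a(3) = 13, a(4) = 16, a(5) = 10, a(6) = 1, a(7) = 19.
Since a(7) = a(1) = 19, the sequence is periodic with period 6.
So a(261) = a(1 + ((261-1) mod 6)) = a(3) = 13.

13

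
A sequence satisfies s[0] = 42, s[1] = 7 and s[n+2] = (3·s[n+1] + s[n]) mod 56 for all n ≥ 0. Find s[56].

35

Listing terms: s[0] = 42,  s[1] = 7,  s[2] = 7,  s[3] = 28,  s[4] = 35,  s[5] = 21,  s[6] = 42,  s[7] = 35,  s[8] = 35,  s[9] = 28,  s[10] = 7,  s[11] = 49,  s[12] = 42,  s[13] = 7.
Since (s[12], s[13]) = (s[0], s[1]) = (42, 7) (two consecutive terms determine the rest), the sequence is periodic with period 12.
So s[56] = s[0 + ((56-0) mod 12)] = s[8] = 35.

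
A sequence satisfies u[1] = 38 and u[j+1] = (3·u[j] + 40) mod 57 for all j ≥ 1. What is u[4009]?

10

We have u[1] = 38,  u[2] = 40,  u[3] = 46,  u[4] = 7,  u[5] = 4,  u[6] = 52,  u[7] = 25,  u[8] = 1,  u[9] = 43,  u[10] = 55,  u[11] = 34,  u[12] = 28,  u[13] = 10,  u[14] = 13,  u[15] = 22,  u[16] = 49,  u[17] = 16,  u[18] = 31,  u[19] = 19,  u[20] = 40.
Since u[20] = u[2] = 40, the sequence is eventually periodic: after a pre-period of length 1 it cycles with period 18.
For j ≥ 2, u[j] depends only on (j - 2) mod 18. (4009 - 2) mod 18 = 11, so u[4009] = u[13] = 10.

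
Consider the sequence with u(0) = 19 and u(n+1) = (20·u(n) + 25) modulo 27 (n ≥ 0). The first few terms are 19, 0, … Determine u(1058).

Computing terms: u(0) = 19; u(1) = 0; u(2) = 25; u(3) = 12; u(4) = 22; u(5) = 6; u(6) = 10; u(7) = 9; u(8) = 16; u(9) = 21; u(10) = 13; u(11) = 15; u(12) = 1; u(13) = 18; u(14) = 7; u(15) = 3; u(16) = 4; u(17) = 24; u(18) = 19.
The sequence repeats with period 18.
(1058 - 0) mod 18 = 14, so u(1058) = u(14) = 7.

7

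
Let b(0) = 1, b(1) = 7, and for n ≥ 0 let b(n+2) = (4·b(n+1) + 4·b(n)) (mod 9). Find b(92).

Computing terms: b(0) = 1,  b(1) = 7,  b(2) = 5,  b(3) = 3,  b(4) = 5,  b(5) = 5,  b(6) = 4,  b(7) = 0,  b(8) = 7,  b(9) = 1,  b(10) = 5,  b(11) = 6,  b(12) = 8,  b(13) = 2,  b(14) = 4,  b(15) = 6,  b(16) = 4,  b(17) = 4,  b(18) = 5,  b(19) = 0,  b(20) = 2,  b(21) = 8,  b(22) = 4,  b(23) = 3,  b(24) = 1,  b(25) = 7.
Since (b(24), b(25)) = (b(0), b(1)) = (1, 7) (two consecutive terms determine the rest), the sequence is periodic with period 24.
(92 - 0) mod 24 = 20, so b(92) = b(20) = 2.

2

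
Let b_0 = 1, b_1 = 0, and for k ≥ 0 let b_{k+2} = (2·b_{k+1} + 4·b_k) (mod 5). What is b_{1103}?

3

b_0 = 1; b_1 = 0; b_2 = 4; b_3 = 3; b_4 = 2; b_5 = 1; b_6 = 0.
Since (b_5, b_6) = (b_0, b_1) = (1, 0) (two consecutive terms determine the rest), the sequence is periodic with period 5.
So b_{1103} = b_{0 + ((1103-0) mod 5)} = b_3 = 3.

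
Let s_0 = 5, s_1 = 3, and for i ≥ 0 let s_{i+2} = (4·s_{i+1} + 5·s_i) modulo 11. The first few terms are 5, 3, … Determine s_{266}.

s_0 = 5; s_1 = 3; s_2 = 4; s_3 = 9; s_4 = 1; s_5 = 5; s_6 = 3.
The sequence repeats with period 5.
(266 - 0) mod 5 = 1, so s_{266} = s_1 = 3.

3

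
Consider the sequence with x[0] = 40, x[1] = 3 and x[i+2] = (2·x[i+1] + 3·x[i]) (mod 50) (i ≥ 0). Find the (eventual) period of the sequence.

20

We have x[0] = 40, x[1] = 3, x[2] = 26, x[3] = 11, x[4] = 0, x[5] = 33, x[6] = 16, x[7] = 31, x[8] = 10, x[9] = 13, x[10] = 6, x[11] = 1, x[12] = 20, x[13] = 43, x[14] = 46, x[15] = 21, x[16] = 30, x[17] = 23, x[18] = 36, x[19] = 41, x[20] = 40, x[21] = 3.
The sequence repeats with period 20.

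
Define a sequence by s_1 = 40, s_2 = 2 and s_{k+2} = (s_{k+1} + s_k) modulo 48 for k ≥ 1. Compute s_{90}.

We have s_1 = 40, s_2 = 2, s_3 = 42, s_4 = 44, s_5 = 38, s_6 = 34, s_7 = 24, s_8 = 10, s_9 = 34, s_{10} = 44, s_{11} = 30, s_{12} = 26, s_{13} = 8, s_{14} = 34, s_{15} = 42, s_{16} = 28, s_{17} = 22, s_{18} = 2, s_{19} = 24, s_{20} = 26, s_{21} = 2, s_{22} = 28, s_{23} = 30, s_{24} = 10, s_{25} = 40, s_{26} = 2.
The sequence repeats with period 24.
So s_{90} = s_{1 + ((90-1) mod 24)} = s_{18} = 2.

2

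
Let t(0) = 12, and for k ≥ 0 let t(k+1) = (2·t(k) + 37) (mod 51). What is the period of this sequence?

8

Computing terms: t(0) = 12; t(1) = 10; t(2) = 6; t(3) = 49; t(4) = 33; t(5) = 1; t(6) = 39; t(7) = 13; t(8) = 12.
The sequence repeats with period 8.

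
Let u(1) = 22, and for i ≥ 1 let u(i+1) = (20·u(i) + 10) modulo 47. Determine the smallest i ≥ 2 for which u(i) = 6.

7

Computing terms: u(1) = 22, u(2) = 27, u(3) = 33, u(4) = 12, u(5) = 15, u(6) = 28, u(7) = 6, u(8) = 36, u(9) = 25, u(10) = 40, u(11) = 11, u(12) = 42, u(13) = 4, u(14) = 43, u(15) = 24, u(16) = 20, u(17) = 34, u(18) = 32, u(19) = 39, u(20) = 38, u(21) = 18, u(22) = 41, u(23) = 31, u(24) = 19, u(25) = 14, u(26) = 8, u(27) = 29, u(28) = 26, u(29) = 13, u(30) = 35, u(31) = 5, u(32) = 16, u(33) = 1, u(34) = 30, u(35) = 46, u(36) = 37, u(37) = 45, u(38) = 17, u(39) = 21, u(40) = 7, u(41) = 9, u(42) = 2, u(43) = 3, u(44) = 23, u(45) = 0, u(46) = 10, u(47) = 22.
The sequence repeats with period 46.
The value 6 first appears (with i ≥ 2) at u(7).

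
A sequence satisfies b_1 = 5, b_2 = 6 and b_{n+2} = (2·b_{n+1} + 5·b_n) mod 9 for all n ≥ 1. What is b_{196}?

5

We have b_1 = 5; b_2 = 6; b_3 = 1; b_4 = 5; b_5 = 6.
The sequence repeats with period 3.
So b_{196} = b_{1 + ((196-1) mod 3)} = b_1 = 5.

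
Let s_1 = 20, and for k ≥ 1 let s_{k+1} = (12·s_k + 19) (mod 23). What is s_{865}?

Listing terms: s_1 = 20, s_2 = 6, s_3 = 22, s_4 = 7, s_5 = 11, s_6 = 13, s_7 = 14, s_8 = 3, s_9 = 9, s_{10} = 12, s_{11} = 2, s_{12} = 20.
The sequence repeats with period 11.
(865 - 1) mod 11 = 6, so s_{865} = s_7 = 14.

14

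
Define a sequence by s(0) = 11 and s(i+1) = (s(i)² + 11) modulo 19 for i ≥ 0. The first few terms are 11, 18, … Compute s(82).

1

We have s(0) = 11,  s(1) = 18,  s(2) = 12,  s(3) = 3,  s(4) = 1,  s(5) = 12.
Since s(5) = s(2) = 12, the sequence is eventually periodic: after a pre-period of length 2 it cycles with period 3.
For i ≥ 2, s(i) depends only on (i - 2) mod 3. (82 - 2) mod 3 = 2, so s(82) = s(4) = 1.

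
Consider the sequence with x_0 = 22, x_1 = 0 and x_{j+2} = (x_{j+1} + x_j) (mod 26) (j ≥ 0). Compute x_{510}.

We have x_0 = 22,  x_1 = 0,  x_2 = 22,  x_3 = 22,  x_4 = 18,  x_5 = 14,  x_6 = 6,  x_7 = 20,  x_8 = 0,  x_9 = 20,  x_{10} = 20,  x_{11} = 14,  x_{12} = 8,  x_{13} = 22,  x_{14} = 4,  x_{15} = 0,  x_{16} = 4,  x_{17} = 4,  x_{18} = 8,  x_{19} = 12,  x_{20} = 20,  x_{21} = 6,  x_{22} = 0,  x_{23} = 6,  x_{24} = 6,  x_{25} = 12,  x_{26} = 18,  x_{27} = 4,  x_{28} = 22,  x_{29} = 0.
The sequence repeats with period 28.
(510 - 0) mod 28 = 6, so x_{510} = x_6 = 6.

6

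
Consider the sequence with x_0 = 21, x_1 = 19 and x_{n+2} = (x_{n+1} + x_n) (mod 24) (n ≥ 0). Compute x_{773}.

14

Computing terms: x_0 = 21; x_1 = 19; x_2 = 16; x_3 = 11; x_4 = 3; x_5 = 14; x_6 = 17; x_7 = 7; x_8 = 0; x_9 = 7; x_{10} = 7; x_{11} = 14; x_{12} = 21; x_{13} = 11; x_{14} = 8; x_{15} = 19; x_{16} = 3; x_{17} = 22; x_{18} = 1; x_{19} = 23; x_{20} = 0; x_{21} = 23; x_{22} = 23; x_{23} = 22; x_{24} = 21; x_{25} = 19.
Since (x_{24}, x_{25}) = (x_0, x_1) = (21, 19) (two consecutive terms determine the rest), the sequence is periodic with period 24.
So x_{773} = x_{0 + ((773-0) mod 24)} = x_5 = 14.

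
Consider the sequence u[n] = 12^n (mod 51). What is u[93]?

48

Computing terms: u[1] = 12; u[2] = 42; u[3] = 45; u[4] = 30; u[5] = 3; u[6] = 36; u[7] = 24; u[8] = 33; u[9] = 39; u[10] = 9; u[11] = 6; u[12] = 21; u[13] = 48; u[14] = 15; u[15] = 27; u[16] = 18; u[17] = 12.
The sequence repeats with period 16.
(93 - 1) mod 16 = 12, so u[93] = u[13] = 48.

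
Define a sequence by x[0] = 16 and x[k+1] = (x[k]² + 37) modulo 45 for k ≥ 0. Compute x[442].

41

x[0] = 16,  x[1] = 23,  x[2] = 26,  x[3] = 38,  x[4] = 41,  x[5] = 8,  x[6] = 11,  x[7] = 23.
Since x[7] = x[1] = 23, the sequence is eventually periodic: after a pre-period of length 1 it cycles with period 6.
For k ≥ 1, x[k] depends only on (k - 1) mod 6. (442 - 1) mod 6 = 3, so x[442] = x[4] = 41.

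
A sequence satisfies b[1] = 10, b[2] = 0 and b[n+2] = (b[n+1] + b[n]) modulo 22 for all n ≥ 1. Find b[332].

0

Computing terms: b[1] = 10, b[2] = 0, b[3] = 10, b[4] = 10, b[5] = 20, b[6] = 8, b[7] = 6, b[8] = 14, b[9] = 20, b[10] = 12, b[11] = 10, b[12] = 0.
The sequence repeats with period 10.
So b[332] = b[1 + ((332-1) mod 10)] = b[2] = 0.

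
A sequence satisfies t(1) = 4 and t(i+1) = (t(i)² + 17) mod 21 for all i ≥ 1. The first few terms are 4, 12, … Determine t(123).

14

t(1) = 4,  t(2) = 12,  t(3) = 14,  t(4) = 3,  t(5) = 5,  t(6) = 0,  t(7) = 17,  t(8) = 12.
Since t(8) = t(2) = 12, the sequence is eventually periodic: after a pre-period of length 1 it cycles with period 6.
For i ≥ 2, t(i) depends only on (i - 2) mod 6. (123 - 2) mod 6 = 1, so t(123) = t(3) = 14.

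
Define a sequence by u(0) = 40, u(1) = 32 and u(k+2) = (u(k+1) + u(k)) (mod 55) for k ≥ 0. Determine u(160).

40

Listing terms: u(0) = 40,  u(1) = 32,  u(2) = 17,  u(3) = 49,  u(4) = 11,  u(5) = 5,  u(6) = 16,  u(7) = 21,  u(8) = 37,  u(9) = 3,  u(10) = 40,  u(11) = 43,  u(12) = 28,  u(13) = 16,  u(14) = 44,  u(15) = 5,  u(16) = 49,  u(17) = 54,  u(18) = 48,  u(19) = 47,  u(20) = 40,  u(21) = 32.
The sequence repeats with period 20.
(160 - 0) mod 20 = 0, so u(160) = u(0) = 40.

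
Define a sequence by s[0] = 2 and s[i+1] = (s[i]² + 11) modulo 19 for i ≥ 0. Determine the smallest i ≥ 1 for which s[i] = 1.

6

Listing terms: s[0] = 2; s[1] = 15; s[2] = 8; s[3] = 18; s[4] = 12; s[5] = 3; s[6] = 1; s[7] = 12.
Since s[7] = s[4] = 12, the sequence is eventually periodic: after a pre-period of length 4 it cycles with period 3.
The value 1 first appears (with i ≥ 1) at s[6].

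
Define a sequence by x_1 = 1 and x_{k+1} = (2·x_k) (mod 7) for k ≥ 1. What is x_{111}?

4

Listing terms: x_1 = 1,  x_2 = 2,  x_3 = 4,  x_4 = 1.
The sequence repeats with period 3.
(111 - 1) mod 3 = 2, so x_{111} = x_3 = 4.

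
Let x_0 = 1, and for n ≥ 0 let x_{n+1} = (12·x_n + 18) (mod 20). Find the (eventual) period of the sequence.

Computing terms: x_0 = 1; x_1 = 10; x_2 = 18; x_3 = 14; x_4 = 6; x_5 = 10.
Since x_5 = x_1 = 10, the sequence is eventually periodic: after a pre-period of length 1 it cycles with period 4.

4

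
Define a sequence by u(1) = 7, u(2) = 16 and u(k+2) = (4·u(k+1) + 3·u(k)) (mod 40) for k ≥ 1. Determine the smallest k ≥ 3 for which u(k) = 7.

5

Computing terms: u(1) = 7,  u(2) = 16,  u(3) = 5,  u(4) = 28,  u(5) = 7,  u(6) = 32,  u(7) = 29,  u(8) = 12,  u(9) = 15,  u(10) = 16,  u(11) = 29,  u(12) = 4,  u(13) = 23,  u(14) = 24,  u(15) = 5,  u(16) = 12,  u(17) = 23,  u(18) = 8,  u(19) = 21,  u(20) = 28,  u(21) = 15,  u(22) = 24,  u(23) = 21,  u(24) = 36,  u(25) = 7,  u(26) = 16.
Since (u(25), u(26)) = (u(1), u(2)) = (7, 16) (two consecutive terms determine the rest), the sequence is periodic with period 24.
The value 7 first appears (with k ≥ 3) at u(5).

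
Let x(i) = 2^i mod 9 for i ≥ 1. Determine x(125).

5

x(1) = 2, x(2) = 4, x(3) = 8, x(4) = 7, x(5) = 5, x(6) = 1, x(7) = 2.
Since x(7) = x(1) = 2, the sequence is periodic with period 6.
So x(125) = x(1 + ((125-1) mod 6)) = x(5) = 5.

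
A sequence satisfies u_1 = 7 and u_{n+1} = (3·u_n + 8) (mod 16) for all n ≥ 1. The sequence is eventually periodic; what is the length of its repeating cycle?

4

u_1 = 7,  u_2 = 13,  u_3 = 15,  u_4 = 5,  u_5 = 7.
The sequence repeats with period 4.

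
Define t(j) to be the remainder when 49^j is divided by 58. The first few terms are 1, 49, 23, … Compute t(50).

49

We have t(0) = 1,  t(1) = 49,  t(2) = 23,  t(3) = 25,  t(4) = 7,  t(5) = 53,  t(6) = 45,  t(7) = 1.
The sequence repeats with period 7.
(50 - 0) mod 7 = 1, so t(50) = t(1) = 49.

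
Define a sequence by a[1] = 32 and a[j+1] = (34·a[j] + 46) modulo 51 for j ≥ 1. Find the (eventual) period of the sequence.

Computing terms: a[1] = 32; a[2] = 12; a[3] = 46; a[4] = 29; a[5] = 12.
Since a[5] = a[2] = 12, the sequence is eventually periodic: after a pre-period of length 1 it cycles with period 3.

3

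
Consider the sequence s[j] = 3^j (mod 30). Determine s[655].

Listing terms: s[1] = 3; s[2] = 9; s[3] = 27; s[4] = 21; s[5] = 3.
Since s[5] = s[1] = 3, the sequence is periodic with period 4.
(655 - 1) mod 4 = 2, so s[655] = s[3] = 27.

27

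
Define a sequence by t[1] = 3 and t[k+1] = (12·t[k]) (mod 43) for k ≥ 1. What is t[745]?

Listing terms: t[1] = 3,  t[2] = 36,  t[3] = 2,  t[4] = 24,  t[5] = 30,  t[6] = 16,  t[7] = 20,  t[8] = 25,  t[9] = 42,  t[10] = 31,  t[11] = 28,  t[12] = 35,  t[13] = 33,  t[14] = 9,  t[15] = 22,  t[16] = 6,  t[17] = 29,  t[18] = 4,  t[19] = 5,  t[20] = 17,  t[21] = 32,  t[22] = 40,  t[23] = 7,  t[24] = 41,  t[25] = 19,  t[26] = 13,  t[27] = 27,  t[28] = 23,  t[29] = 18,  t[30] = 1,  t[31] = 12,  t[32] = 15,  t[33] = 8,  t[34] = 10,  t[35] = 34,  t[36] = 21,  t[37] = 37,  t[38] = 14,  t[39] = 39,  t[40] = 38,  t[41] = 26,  t[42] = 11,  t[43] = 3.
Since t[43] = t[1] = 3, the sequence is periodic with period 42.
(745 - 1) mod 42 = 30, so t[745] = t[31] = 12.

12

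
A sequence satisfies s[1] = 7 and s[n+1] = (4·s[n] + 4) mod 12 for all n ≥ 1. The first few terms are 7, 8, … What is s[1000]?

4

Computing terms: s[1] = 7,  s[2] = 8,  s[3] = 0,  s[4] = 4,  s[5] = 8.
Since s[5] = s[2] = 8, the sequence is eventually periodic: after a pre-period of length 1 it cycles with period 3.
For n ≥ 2, s[n] depends only on (n - 2) mod 3. (1000 - 2) mod 3 = 2, so s[1000] = s[4] = 4.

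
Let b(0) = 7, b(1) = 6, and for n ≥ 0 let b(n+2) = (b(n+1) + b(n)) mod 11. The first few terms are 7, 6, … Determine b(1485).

Listing terms: b(0) = 7,  b(1) = 6,  b(2) = 2,  b(3) = 8,  b(4) = 10,  b(5) = 7,  b(6) = 6.
The sequence repeats with period 5.
So b(1485) = b(0 + ((1485-0) mod 5)) = b(0) = 7.

7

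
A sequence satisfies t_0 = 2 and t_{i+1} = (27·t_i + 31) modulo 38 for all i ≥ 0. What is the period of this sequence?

6

Computing terms: t_0 = 2; t_1 = 9; t_2 = 8; t_3 = 19; t_4 = 12; t_5 = 13; t_6 = 2.
Since t_6 = t_0 = 2, the sequence is periodic with period 6.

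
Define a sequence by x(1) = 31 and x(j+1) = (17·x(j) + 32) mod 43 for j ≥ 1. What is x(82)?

1

Computing terms: x(1) = 31; x(2) = 0; x(3) = 32; x(4) = 17; x(5) = 20; x(6) = 28; x(7) = 35; x(8) = 25; x(9) = 27; x(10) = 18; x(11) = 37; x(12) = 16; x(13) = 3; x(14) = 40; x(15) = 24; x(16) = 10; x(17) = 30; x(18) = 26; x(19) = 1; x(20) = 6; x(21) = 5; x(22) = 31.
The sequence repeats with period 21.
(82 - 1) mod 21 = 18, so x(82) = x(19) = 1.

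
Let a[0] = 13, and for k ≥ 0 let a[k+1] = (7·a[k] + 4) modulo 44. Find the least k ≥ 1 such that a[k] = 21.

Computing terms: a[0] = 13, a[1] = 7, a[2] = 9, a[3] = 23, a[4] = 33, a[5] = 15, a[6] = 21, a[7] = 19, a[8] = 5, a[9] = 39, a[10] = 13.
The sequence repeats with period 10.
The value 21 first appears (with k ≥ 1) at a[6].

6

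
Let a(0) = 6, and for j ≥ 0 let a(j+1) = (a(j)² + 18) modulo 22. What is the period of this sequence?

Computing terms: a(0) = 6,  a(1) = 10,  a(2) = 8,  a(3) = 16,  a(4) = 10.
Since a(4) = a(1) = 10, the sequence is eventually periodic: after a pre-period of length 1 it cycles with period 3.

3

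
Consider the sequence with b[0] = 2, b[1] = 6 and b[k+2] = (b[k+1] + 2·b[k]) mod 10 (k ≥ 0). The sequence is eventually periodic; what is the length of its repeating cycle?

4

b[0] = 2,  b[1] = 6,  b[2] = 0,  b[3] = 2,  b[4] = 2,  b[5] = 6.
The sequence repeats with period 4.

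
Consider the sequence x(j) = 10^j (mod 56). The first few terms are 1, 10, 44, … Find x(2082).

x(0) = 1; x(1) = 10; x(2) = 44; x(3) = 48; x(4) = 32; x(5) = 40; x(6) = 8; x(7) = 24; x(8) = 16; x(9) = 48.
Since x(9) = x(3) = 48, the sequence is eventually periodic: after a pre-period of length 3 it cycles with period 6.
For j ≥ 3, x(j) depends only on (j - 3) mod 6. (2082 - 3) mod 6 = 3, so x(2082) = x(6) = 8.

8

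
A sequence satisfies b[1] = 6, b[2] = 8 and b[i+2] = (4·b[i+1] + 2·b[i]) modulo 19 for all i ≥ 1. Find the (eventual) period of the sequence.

9

We have b[1] = 6,  b[2] = 8,  b[3] = 6,  b[4] = 2,  b[5] = 1,  b[6] = 8,  b[7] = 15,  b[8] = 0,  b[9] = 11,  b[10] = 6,  b[11] = 8.
Since (b[10], b[11]) = (b[1], b[2]) = (6, 8) (two consecutive terms determine the rest), the sequence is periodic with period 9.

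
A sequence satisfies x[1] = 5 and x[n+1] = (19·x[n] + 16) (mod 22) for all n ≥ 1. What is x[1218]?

17

Computing terms: x[1] = 5, x[2] = 1, x[3] = 13, x[4] = 21, x[5] = 19, x[6] = 3, x[7] = 7, x[8] = 17, x[9] = 9, x[10] = 11, x[11] = 5.
Since x[11] = x[1] = 5, the sequence is periodic with period 10.
(1218 - 1) mod 10 = 7, so x[1218] = x[8] = 17.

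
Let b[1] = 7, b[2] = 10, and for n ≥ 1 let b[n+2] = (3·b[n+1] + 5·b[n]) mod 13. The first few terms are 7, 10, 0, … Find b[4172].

Computing terms: b[1] = 7, b[2] = 10, b[3] = 0, b[4] = 11, b[5] = 7, b[6] = 11, b[7] = 3, b[8] = 12, b[9] = 12, b[10] = 5, b[11] = 10, b[12] = 3, b[13] = 7, b[14] = 10.
Since (b[13], b[14]) = (b[1], b[2]) = (7, 10) (two consecutive terms determine the rest), the sequence is periodic with period 12.
So b[4172] = b[1 + ((4172-1) mod 12)] = b[8] = 12.

12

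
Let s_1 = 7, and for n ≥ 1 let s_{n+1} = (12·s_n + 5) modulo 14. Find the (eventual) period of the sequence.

6

We have s_1 = 7, s_2 = 5, s_3 = 9, s_4 = 1, s_5 = 3, s_6 = 13, s_7 = 7.
Since s_7 = s_1 = 7, the sequence is periodic with period 6.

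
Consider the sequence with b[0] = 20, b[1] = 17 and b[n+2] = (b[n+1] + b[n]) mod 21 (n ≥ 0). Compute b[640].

Computing terms: b[0] = 20, b[1] = 17, b[2] = 16, b[3] = 12, b[4] = 7, b[5] = 19, b[6] = 5, b[7] = 3, b[8] = 8, b[9] = 11, b[10] = 19, b[11] = 9, b[12] = 7, b[13] = 16, b[14] = 2, b[15] = 18, b[16] = 20, b[17] = 17.
Since (b[16], b[17]) = (b[0], b[1]) = (20, 17) (two consecutive terms determine the rest), the sequence is periodic with period 16.
(640 - 0) mod 16 = 0, so b[640] = b[0] = 20.

20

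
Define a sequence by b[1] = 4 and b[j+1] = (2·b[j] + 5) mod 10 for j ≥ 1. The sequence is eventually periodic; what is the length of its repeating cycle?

We have b[1] = 4, b[2] = 3, b[3] = 1, b[4] = 7, b[5] = 9, b[6] = 3.
Since b[6] = b[2] = 3, the sequence is eventually periodic: after a pre-period of length 1 it cycles with period 4.

4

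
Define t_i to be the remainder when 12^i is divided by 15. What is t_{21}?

12

We have t_0 = 1, t_1 = 12, t_2 = 9, t_3 = 3, t_4 = 6, t_5 = 12.
Since t_5 = t_1 = 12, the sequence is eventually periodic: after a pre-period of length 1 it cycles with period 4.
For i ≥ 1, t_i depends only on (i - 1) mod 4. (21 - 1) mod 4 = 0, so t_{21} = t_1 = 12.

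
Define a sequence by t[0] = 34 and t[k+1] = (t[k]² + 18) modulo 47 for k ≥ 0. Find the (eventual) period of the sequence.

t[0] = 34, t[1] = 46, t[2] = 19, t[3] = 3, t[4] = 27, t[5] = 42, t[6] = 43, t[7] = 34.
Since t[7] = t[0] = 34, the sequence is periodic with period 7.

7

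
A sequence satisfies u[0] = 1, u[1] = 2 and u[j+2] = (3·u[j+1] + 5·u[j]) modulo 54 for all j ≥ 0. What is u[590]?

29

u[0] = 1,  u[1] = 2,  u[2] = 11,  u[3] = 43,  u[4] = 22,  u[5] = 11,  u[6] = 35,  u[7] = 52,  u[8] = 7,  u[9] = 11,  u[10] = 14,  u[11] = 43,  u[12] = 37,  u[13] = 2,  u[14] = 29,  u[15] = 43,  u[16] = 4,  u[17] = 11,  u[18] = 53,  u[19] = 52,  u[20] = 43,  u[21] = 11,  u[22] = 32,  u[23] = 43,  u[24] = 19,  u[25] = 2,  u[26] = 47,  u[27] = 43,  u[28] = 40,  u[29] = 11,  u[30] = 17,  u[31] = 52,  u[32] = 25,  u[33] = 11,  u[34] = 50,  u[35] = 43,  u[36] = 1,  u[37] = 2.
Since (u[36], u[37]) = (u[0], u[1]) = (1, 2) (two consecutive terms determine the rest), the sequence is periodic with period 36.
So u[590] = u[0 + ((590-0) mod 36)] = u[14] = 29.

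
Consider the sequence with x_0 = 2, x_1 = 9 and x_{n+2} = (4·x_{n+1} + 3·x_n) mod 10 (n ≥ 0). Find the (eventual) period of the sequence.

24

We have x_0 = 2; x_1 = 9; x_2 = 2; x_3 = 5; x_4 = 6; x_5 = 9; x_6 = 4; x_7 = 3; x_8 = 4; x_9 = 5; x_{10} = 2; x_{11} = 3; x_{12} = 8; x_{13} = 1; x_{14} = 8; x_{15} = 5; x_{16} = 4; x_{17} = 1; x_{18} = 6; x_{19} = 7; x_{20} = 6; x_{21} = 5; x_{22} = 8; x_{23} = 7; x_{24} = 2; x_{25} = 9.
The sequence repeats with period 24.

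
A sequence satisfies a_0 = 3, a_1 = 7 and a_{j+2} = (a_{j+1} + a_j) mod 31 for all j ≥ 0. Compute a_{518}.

a_0 = 3, a_1 = 7, a_2 = 10, a_3 = 17, a_4 = 27, a_5 = 13, a_6 = 9, a_7 = 22, a_8 = 0, a_9 = 22, a_{10} = 22, a_{11} = 13, a_{12} = 4, a_{13} = 17, a_{14} = 21, a_{15} = 7, a_{16} = 28, a_{17} = 4, a_{18} = 1, a_{19} = 5, a_{20} = 6, a_{21} = 11, a_{22} = 17, a_{23} = 28, a_{24} = 14, a_{25} = 11, a_{26} = 25, a_{27} = 5, a_{28} = 30, a_{29} = 4, a_{30} = 3, a_{31} = 7.
Since (a_{30}, a_{31}) = (a_0, a_1) = (3, 7) (two consecutive terms determine the rest), the sequence is periodic with period 30.
So a_{518} = a_{0 + ((518-0) mod 30)} = a_8 = 0.

0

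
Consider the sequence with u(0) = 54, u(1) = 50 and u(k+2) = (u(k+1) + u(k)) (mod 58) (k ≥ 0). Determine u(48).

32

u(0) = 54; u(1) = 50; u(2) = 46; u(3) = 38; u(4) = 26; u(5) = 6; u(6) = 32; u(7) = 38; u(8) = 12; u(9) = 50; u(10) = 4; u(11) = 54; u(12) = 0; u(13) = 54; u(14) = 54; u(15) = 50.
Since (u(14), u(15)) = (u(0), u(1)) = (54, 50) (two consecutive terms determine the rest), the sequence is periodic with period 14.
So u(48) = u(0 + ((48-0) mod 14)) = u(6) = 32.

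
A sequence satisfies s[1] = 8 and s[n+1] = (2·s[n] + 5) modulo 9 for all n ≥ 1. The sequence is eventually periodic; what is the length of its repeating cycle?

Listing terms: s[1] = 8,  s[2] = 3,  s[3] = 2,  s[4] = 0,  s[5] = 5,  s[6] = 6,  s[7] = 8.
The sequence repeats with period 6.

6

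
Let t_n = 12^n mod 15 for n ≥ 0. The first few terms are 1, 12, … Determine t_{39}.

We have t_0 = 1, t_1 = 12, t_2 = 9, t_3 = 3, t_4 = 6, t_5 = 12.
Since t_5 = t_1 = 12, the sequence is eventually periodic: after a pre-period of length 1 it cycles with period 4.
For n ≥ 1, t_n depends only on (n - 1) mod 4. (39 - 1) mod 4 = 2, so t_{39} = t_3 = 3.

3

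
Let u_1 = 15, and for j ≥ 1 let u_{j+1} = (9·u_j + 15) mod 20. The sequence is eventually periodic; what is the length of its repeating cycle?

u_1 = 15, u_2 = 10, u_3 = 5, u_4 = 0, u_5 = 15.
Since u_5 = u_1 = 15, the sequence is periodic with period 4.

4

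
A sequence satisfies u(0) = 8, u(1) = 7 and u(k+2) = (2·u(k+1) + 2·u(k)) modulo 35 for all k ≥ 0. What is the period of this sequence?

48

u(0) = 8; u(1) = 7; u(2) = 30; u(3) = 4; u(4) = 33; u(5) = 4; u(6) = 4; u(7) = 16; u(8) = 5; u(9) = 7; u(10) = 24; u(11) = 27; u(12) = 32; u(13) = 13; u(14) = 20; u(15) = 31; u(16) = 32; u(17) = 21; u(18) = 1; u(19) = 9; u(20) = 20; u(21) = 23; u(22) = 16; u(23) = 8; u(24) = 13; u(25) = 7; u(26) = 5; u(27) = 24; u(28) = 23; u(29) = 24; u(30) = 24; u(31) = 26; u(32) = 30; u(33) = 7; u(34) = 4; u(35) = 22; u(36) = 17; u(37) = 8; u(38) = 15; u(39) = 11; u(40) = 17; u(41) = 21; u(42) = 6; u(43) = 19; u(44) = 15; u(45) = 33; u(46) = 26; u(47) = 13; u(48) = 8; u(49) = 7.
Since (u(48), u(49)) = (u(0), u(1)) = (8, 7) (two consecutive terms determine the rest), the sequence is periodic with period 48.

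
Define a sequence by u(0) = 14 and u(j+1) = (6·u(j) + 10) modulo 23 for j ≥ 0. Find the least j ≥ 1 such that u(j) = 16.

Listing terms: u(0) = 14; u(1) = 2; u(2) = 22; u(3) = 4; u(4) = 11; u(5) = 7; u(6) = 6; u(7) = 0; u(8) = 10; u(9) = 1; u(10) = 16; u(11) = 14.
Since u(11) = u(0) = 14, the sequence is periodic with period 11.
The value 16 first appears (with j ≥ 1) at u(10).

10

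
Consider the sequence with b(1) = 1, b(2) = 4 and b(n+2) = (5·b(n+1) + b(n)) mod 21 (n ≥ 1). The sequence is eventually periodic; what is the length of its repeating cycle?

24

Listing terms: b(1) = 1,  b(2) = 4,  b(3) = 0,  b(4) = 4,  b(5) = 20,  b(6) = 20,  b(7) = 15,  b(8) = 11,  b(9) = 7,  b(10) = 4,  b(11) = 6,  b(12) = 13,  b(13) = 8,  b(14) = 11,  b(15) = 0,  b(16) = 11,  b(17) = 13,  b(18) = 13,  b(19) = 15,  b(20) = 4,  b(21) = 14,  b(22) = 11,  b(23) = 6,  b(24) = 20,  b(25) = 1,  b(26) = 4.
Since (b(25), b(26)) = (b(1), b(2)) = (1, 4) (two consecutive terms determine the rest), the sequence is periodic with period 24.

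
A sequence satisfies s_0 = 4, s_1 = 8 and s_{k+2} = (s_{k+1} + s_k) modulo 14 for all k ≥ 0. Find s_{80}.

4

Computing terms: s_0 = 4,  s_1 = 8,  s_2 = 12,  s_3 = 6,  s_4 = 4,  s_5 = 10,  s_6 = 0,  s_7 = 10,  s_8 = 10,  s_9 = 6,  s_{10} = 2,  s_{11} = 8,  s_{12} = 10,  s_{13} = 4,  s_{14} = 0,  s_{15} = 4,  s_{16} = 4,  s_{17} = 8.
Since (s_{16}, s_{17}) = (s_0, s_1) = (4, 8) (two consecutive terms determine the rest), the sequence is periodic with period 16.
(80 - 0) mod 16 = 0, so s_{80} = s_0 = 4.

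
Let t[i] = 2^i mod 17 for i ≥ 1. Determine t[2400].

1

We have t[1] = 2,  t[2] = 4,  t[3] = 8,  t[4] = 16,  t[5] = 15,  t[6] = 13,  t[7] = 9,  t[8] = 1,  t[9] = 2.
Since t[9] = t[1] = 2, the sequence is periodic with period 8.
(2400 - 1) mod 8 = 7, so t[2400] = t[8] = 1.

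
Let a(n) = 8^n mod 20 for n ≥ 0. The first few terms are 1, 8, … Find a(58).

4

a(0) = 1; a(1) = 8; a(2) = 4; a(3) = 12; a(4) = 16; a(5) = 8.
Since a(5) = a(1) = 8, the sequence is eventually periodic: after a pre-period of length 1 it cycles with period 4.
For n ≥ 1, a(n) depends only on (n - 1) mod 4. (58 - 1) mod 4 = 1, so a(58) = a(2) = 4.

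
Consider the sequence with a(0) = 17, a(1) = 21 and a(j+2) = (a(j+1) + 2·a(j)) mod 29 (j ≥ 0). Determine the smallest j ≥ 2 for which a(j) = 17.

28

a(0) = 17; a(1) = 21; a(2) = 26; a(3) = 10; a(4) = 4; a(5) = 24; a(6) = 3; a(7) = 22; a(8) = 28; a(9) = 14; a(10) = 12; a(11) = 11; a(12) = 6; a(13) = 28; a(14) = 11; a(15) = 9; a(16) = 2; a(17) = 20; a(18) = 24; a(19) = 6; a(20) = 25; a(21) = 8; a(22) = 0; a(23) = 16; a(24) = 16; a(25) = 19; a(26) = 22; a(27) = 2; a(28) = 17; a(29) = 21.
Since (a(28), a(29)) = (a(0), a(1)) = (17, 21) (two consecutive terms determine the rest), the sequence is periodic with period 28.
The value 17 next appears (with j ≥ 2) at a(28).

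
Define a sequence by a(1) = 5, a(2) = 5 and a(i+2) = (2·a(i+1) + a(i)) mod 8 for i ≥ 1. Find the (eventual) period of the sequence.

4

a(1) = 5,  a(2) = 5,  a(3) = 7,  a(4) = 3,  a(5) = 5,  a(6) = 5.
The sequence repeats with period 4.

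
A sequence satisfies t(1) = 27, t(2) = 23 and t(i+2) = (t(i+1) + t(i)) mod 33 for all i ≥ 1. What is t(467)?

We have t(1) = 27, t(2) = 23, t(3) = 17, t(4) = 7, t(5) = 24, t(6) = 31, t(7) = 22, t(8) = 20, t(9) = 9, t(10) = 29, t(11) = 5, t(12) = 1, t(13) = 6, t(14) = 7, t(15) = 13, t(16) = 20, t(17) = 0, t(18) = 20, t(19) = 20, t(20) = 7, t(21) = 27, t(22) = 1, t(23) = 28, t(24) = 29, t(25) = 24, t(26) = 20, t(27) = 11, t(28) = 31, t(29) = 9, t(30) = 7, t(31) = 16, t(32) = 23, t(33) = 6, t(34) = 29, t(35) = 2, t(36) = 31, t(37) = 0, t(38) = 31, t(39) = 31, t(40) = 29, t(41) = 27, t(42) = 23.
Since (t(41), t(42)) = (t(1), t(2)) = (27, 23) (two consecutive terms determine the rest), the sequence is periodic with period 40.
(467 - 1) mod 40 = 26, so t(467) = t(27) = 11.

11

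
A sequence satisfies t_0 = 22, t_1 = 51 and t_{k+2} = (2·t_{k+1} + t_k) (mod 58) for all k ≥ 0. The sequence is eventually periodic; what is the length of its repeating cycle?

Listing terms: t_0 = 22; t_1 = 51; t_2 = 8; t_3 = 9; t_4 = 26; t_5 = 3; t_6 = 32; t_7 = 9; t_8 = 50; t_9 = 51; t_{10} = 36; t_{11} = 7; t_{12} = 50; t_{13} = 49; t_{14} = 32; t_{15} = 55; t_{16} = 26; t_{17} = 49; t_{18} = 8; t_{19} = 7; t_{20} = 22; t_{21} = 51.
The sequence repeats with period 20.

20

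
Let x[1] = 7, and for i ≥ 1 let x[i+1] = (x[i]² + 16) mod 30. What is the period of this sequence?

3

We have x[1] = 7,  x[2] = 5,  x[3] = 11,  x[4] = 17,  x[5] = 5.
Since x[5] = x[2] = 5, the sequence is eventually periodic: after a pre-period of length 1 it cycles with period 3.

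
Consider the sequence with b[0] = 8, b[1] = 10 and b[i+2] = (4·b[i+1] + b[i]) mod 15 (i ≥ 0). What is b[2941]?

Listing terms: b[0] = 8,  b[1] = 10,  b[2] = 3,  b[3] = 7,  b[4] = 1,  b[5] = 11,  b[6] = 0,  b[7] = 11,  b[8] = 14,  b[9] = 7,  b[10] = 12,  b[11] = 10,  b[12] = 7,  b[13] = 8,  b[14] = 9,  b[15] = 14,  b[16] = 5,  b[17] = 4,  b[18] = 6,  b[19] = 13,  b[20] = 13,  b[21] = 5,  b[22] = 3,  b[23] = 2,  b[24] = 11,  b[25] = 1,  b[26] = 0,  b[27] = 1,  b[28] = 4,  b[29] = 2,  b[30] = 12,  b[31] = 5,  b[32] = 2,  b[33] = 13,  b[34] = 9,  b[35] = 4,  b[36] = 10,  b[37] = 14,  b[38] = 6,  b[39] = 8,  b[40] = 8,  b[41] = 10.
The sequence repeats with period 40.
(2941 - 0) mod 40 = 21, so b[2941] = b[21] = 5.

5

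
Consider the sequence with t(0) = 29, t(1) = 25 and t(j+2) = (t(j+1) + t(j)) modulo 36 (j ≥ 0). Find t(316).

25

Listing terms: t(0) = 29,  t(1) = 25,  t(2) = 18,  t(3) = 7,  t(4) = 25,  t(5) = 32,  t(6) = 21,  t(7) = 17,  t(8) = 2,  t(9) = 19,  t(10) = 21,  t(11) = 4,  t(12) = 25,  t(13) = 29,  t(14) = 18,  t(15) = 11,  t(16) = 29,  t(17) = 4,  t(18) = 33,  t(19) = 1,  t(20) = 34,  t(21) = 35,  t(22) = 33,  t(23) = 32,  t(24) = 29,  t(25) = 25.
The sequence repeats with period 24.
(316 - 0) mod 24 = 4, so t(316) = t(4) = 25.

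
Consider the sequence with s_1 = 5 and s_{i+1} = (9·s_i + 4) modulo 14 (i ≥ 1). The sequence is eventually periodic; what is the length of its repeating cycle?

We have s_1 = 5; s_2 = 7; s_3 = 11; s_4 = 5.
The sequence repeats with period 3.

3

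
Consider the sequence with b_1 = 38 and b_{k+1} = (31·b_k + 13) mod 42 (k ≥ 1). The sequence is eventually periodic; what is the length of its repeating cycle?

6

Listing terms: b_1 = 38; b_2 = 15; b_3 = 16; b_4 = 5; b_5 = 0; b_6 = 13; b_7 = 38.
Since b_7 = b_1 = 38, the sequence is periodic with period 6.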